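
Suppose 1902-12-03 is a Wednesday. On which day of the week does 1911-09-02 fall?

Saturday

Day-of-year of December 3, 1902: 337.
Day-of-year of September 2, 1911: 245.
1902 has 365 days, so 365 − 337 = 28 days remain in 1902.
Full years 1903–1910: 6 common + 2 leap = 6×365 + 2×366 = 2922 days.
Total: 28 + 2922 + 245 = 3195 days.
3195 mod 7 = 3, so 3 days after Wednesday is Saturday.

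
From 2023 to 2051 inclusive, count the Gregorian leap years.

7

Years divisible by 4 in [2023, 2051]: 2024, 2028, 2032, 2036, 2040, 2044, 2048.
No century exceptions apply. Count: 7.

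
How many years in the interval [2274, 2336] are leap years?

15

Years divisible by 4: 2276, 2280, …, 2336 — 16 in all.
Of these, 2300 is divisible by 100 but not 400, so not leap.
Leap years: 16 − 1 = 15.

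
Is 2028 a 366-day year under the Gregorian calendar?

2028 is a leap year.

Yes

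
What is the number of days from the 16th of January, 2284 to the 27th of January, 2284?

Within January 2284: 27 − 16 = 11 days.

11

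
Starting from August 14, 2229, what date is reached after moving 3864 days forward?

March 13, 2240

Count 3864 days after August 14, 2229:
From August 14, 2229 to August 14, 2239: 10 years, of which 2 contain a Feb 29 — 8×365 + 2×366 = 3652 days.
August 2239: 31 − 14 = 17 days remain.
Then September (30), October (31), November (30), December (31), January (31), February 2240 (29): 30 + 31 + 30 + 31 + 31 + 29 = 182 days.
March 1–13, 2240: 13 days.
Residual: 212 days.
Total: 3864 days.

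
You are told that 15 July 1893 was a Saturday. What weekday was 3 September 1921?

Saturday

Day-of-year of July 15, 1893: 196.
Day-of-year of September 3, 1921: 246.
1893 has 365 days, so 365 − 196 = 169 days remain in 1893.
Full years 1894–1920: 21 common + 6 leap = 21×365 + 6×366 = 9861 days.
Total: 169 + 9861 + 246 = 10276 days.
10276 is a multiple of 7, so 3 September 1921 falls on the same weekday: Saturday.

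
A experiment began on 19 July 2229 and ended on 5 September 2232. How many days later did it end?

1144

Day-of-year of July 19, 2229: 200.
Day-of-year of September 5, 2232: 249.
2229 has 365 days, so 365 − 200 = 165 days remain in 2229.
Full years: 2230: 365; 2231: 365. Sum = 730.
Total: 165 + 730 + 249 = 1144 days.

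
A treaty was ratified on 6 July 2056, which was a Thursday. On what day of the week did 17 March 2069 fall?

Day-of-year of July 6, 2056: 188.
Day-of-year of March 17, 2069: 76.
2056 has 366 days, so 366 − 188 = 178 days remain in 2056.
Full years 2057–2068: 9 common + 3 leap = 9×365 + 3×366 = 4383 days.
Total: 178 + 4383 + 76 = 4637 days.
4637 mod 7 = 3, so 3 days after Thursday is Sunday.

Sunday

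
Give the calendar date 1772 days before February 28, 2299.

April 23, 2294

Count 1772 days before February 28, 2299:
Day-of-year of April 23, 2294: 113.
Day-of-year of February 28, 2299: 59.
2294 has 365 days, so 365 − 113 = 252 days remain in 2294.
Full years: 2295: 365; 2296: 366; 2297: 365; 2298: 365. Sum = 1461.
Total: 252 + 1461 + 59 = 1772 days.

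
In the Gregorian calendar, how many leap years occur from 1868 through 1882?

4

Years divisible by 4 in [1868, 1882]: 1868, 1872, 1876, 1880.
No century exceptions apply. Count: 4.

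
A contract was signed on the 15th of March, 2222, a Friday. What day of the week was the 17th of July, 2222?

March 2222: 31 − 15 = 16 days remain.
Then April (30), May (31), June (30): 30 + 31 + 30 = 91 days.
July 1–17, 2222: 17 days.
Total: 16 + 91 + 17 = 124 days.
124 mod 7 = 5, so 5 days after Friday is Wednesday.

Wednesday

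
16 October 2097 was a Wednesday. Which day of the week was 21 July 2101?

Thursday

Day-of-year of October 16, 2097: 289.
Day-of-year of July 21, 2101: 202.
2097 has 365 days, so 365 − 289 = 76 days remain in 2097.
Full years: 2098: 365; 2099: 365; 2100: 365. Sum = 1095.
Total: 76 + 1095 + 202 = 1373 days.
1373 mod 7 = 1, so 1 day after Wednesday is Thursday.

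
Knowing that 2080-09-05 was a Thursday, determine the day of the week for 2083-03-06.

Saturday

September 5, 2080 → September 5, 2081: 365 days.
September 5, 2081 → September 5, 2082: 365 days.
September 2082: 30 − 5 = 25 days remain.
Then October (31), November (30), December (31), January (31), February 2083 (28): 31 + 30 + 31 + 31 + 28 = 151 days.
March 1–6, 2083: 6 days.
Residual: 182 days.
Total: 912 days.
912 mod 7 = 2, so 2 days after Thursday is Saturday.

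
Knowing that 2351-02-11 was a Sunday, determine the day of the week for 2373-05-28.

From February 11, 2351 to February 11, 2373: 22 years, of which 6 contain a Feb 29 — 16×365 + 6×366 = 8036 days.
February 2373: 28 − 11 = 17 days remain (2373 is not a leap year, so February has 28 days).
Then March (31), April (30): 31 + 30 = 61 days.
May 1–28, 2373: 28 days.
Residual: 106 days.
Total: 8142 days.
8142 mod 7 = 1, so 1 day after Sunday is Monday.

Monday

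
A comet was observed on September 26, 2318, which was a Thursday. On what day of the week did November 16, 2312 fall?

Count forward from the earlier date (November 16, 2312) to the later (September 26, 2318):
November 16, 2312 → November 16, 2313: 365 days.
November 16, 2313 → November 16, 2314: 365 days.
November 16, 2314 → November 16, 2315: 365 days.
November 16, 2315 → November 16, 2316: 366 days (2316 is a leap year).
November 16, 2316 → November 16, 2317: 365 days.
November 2317: 30 − 16 = 14 days remain.
Then 9 full months totalling 274 days.
September 1–26, 2318: 26 days.
Residual: 314 days.
Total: 2140 days.
2140 mod 7 = 5, so 5 days before Thursday is Saturday.

Saturday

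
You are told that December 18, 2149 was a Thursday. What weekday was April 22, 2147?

Count forward from the earlier date (April 22, 2147) to the later (December 18, 2149):
April 22, 2147 → April 22, 2148: 366 days (2148 is a leap year).
April 22, 2148 → April 22, 2149: 365 days.
April 2149: 30 − 22 = 8 days remain.
Then May (31), June (30), July (31), August (31), September (30), October (31), November (30): 31 + 30 + 31 + 31 + 30 + 31 + 30 = 214 days.
December 1–18, 2149: 18 days.
Residual: 240 days.
Total: 971 days.
971 mod 7 = 5, so 5 days before Thursday is Saturday.

Saturday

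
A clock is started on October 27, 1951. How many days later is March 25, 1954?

Day-of-year of October 27, 1951: 300.
Day-of-year of March 25, 1954: 84.
1951 has 365 days, so 365 − 300 = 65 days remain in 1951.
Full years: 1952: 366; 1953: 365. Sum = 731.
Total: 65 + 731 + 84 = 880 days.

880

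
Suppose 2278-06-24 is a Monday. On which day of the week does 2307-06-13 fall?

Day-of-year of June 24, 2278: 175.
Day-of-year of June 13, 2307: 164.
2278 has 365 days, so 365 − 175 = 190 days remain in 2278.
Full years 2279–2306: 22 common + 6 leap = 22×365 + 6×366 = 10226 days.
Total: 190 + 10226 + 164 = 10580 days.
10580 mod 7 = 3, so 3 days after Monday is Thursday.

Thursday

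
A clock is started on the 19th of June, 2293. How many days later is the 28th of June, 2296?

June 19, 2293 → June 19, 2294: 365 days.
June 19, 2294 → June 19, 2295: 365 days.
June 19, 2295 → June 19, 2296: 366 days (2296 is a leap year).
Within June 2296: 28 − 19 = 9 days.
Total: 1105 days.

1105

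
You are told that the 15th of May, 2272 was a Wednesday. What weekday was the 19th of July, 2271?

Wednesday

Count forward from the earlier date (July 19, 2271) to the later (May 15, 2272):
July 2271: 31 − 19 = 12 days remain.
Then 9 full months totalling 274 days.
May 1–15, 2272: 15 days.
Residual: 301 days.
Total: 301 days.
301 is a multiple of 7, so the 19th of July, 2271 falls on the same weekday: Wednesday.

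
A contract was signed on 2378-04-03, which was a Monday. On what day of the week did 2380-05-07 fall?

Wednesday

April 3, 2378 → April 3, 2379: 365 days.
April 3, 2379 → April 3, 2380: 366 days (2380 is a leap year).
April 2380: 30 − 3 = 27 days remain.
May 1–7, 2380: 7 days.
Residual: 34 days.
Total: 765 days.
765 mod 7 = 2, so 2 days after Monday is Wednesday.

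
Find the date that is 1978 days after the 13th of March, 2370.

the 12th of August, 2375

Count 1978 days after March 13, 2370:
March 13, 2370 → March 13, 2371: 365 days.
March 13, 2371 → March 13, 2372: 366 days (2372 is a leap year).
March 13, 2372 → March 13, 2373: 365 days.
March 13, 2373 → March 13, 2374: 365 days.
March 13, 2374 → March 13, 2375: 365 days.
March 2375: 31 − 13 = 18 days remain.
Then April (30), May (31), June (30), July (31): 30 + 31 + 30 + 31 = 122 days.
August 1–12, 2375: 12 days.
Residual: 152 days.
Total: 1978 days.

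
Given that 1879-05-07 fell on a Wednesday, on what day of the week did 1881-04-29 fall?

May 1879: 31 − 7 = 24 days remain.
Then 22 full months totalling 670 days.
April 1–29, 1881: 29 days.
Total: 24 + 670 + 29 = 723 days.
723 mod 7 = 2, so 2 days after Wednesday is Friday.

Friday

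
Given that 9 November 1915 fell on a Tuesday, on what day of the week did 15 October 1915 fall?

Count forward from the earlier date (October 15, 1915) to the later (November 9, 1915):
October 1915: 31 − 15 = 16 days remain.
November 1–9, 1915: 9 days.
Total: 16 + 9 = 25 days.
25 mod 7 = 4, so 4 days before Tuesday is Friday.

Friday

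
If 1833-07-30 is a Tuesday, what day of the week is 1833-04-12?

Count forward from the earlier date (April 12, 1833) to the later (July 30, 1833):
April 1833: 30 − 12 = 18 days remain.
Then May (31), June (30): 31 + 30 = 61 days.
July 1–30, 1833: 30 days.
Total: 18 + 61 + 30 = 109 days.
109 mod 7 = 4, so 4 days before Tuesday is Friday.

Friday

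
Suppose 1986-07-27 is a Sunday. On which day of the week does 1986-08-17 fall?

July 1986: 31 − 27 = 4 days remain.
August 1–17, 1986: 17 days.
Total: 4 + 17 = 21 days.
21 is a multiple of 7, so 1986-08-17 falls on the same weekday: Sunday.

Sunday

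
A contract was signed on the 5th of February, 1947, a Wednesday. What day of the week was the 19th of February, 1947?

Within February 1947: 19 − 5 = 14 days.
14 is a multiple of 7, so the 19th of February, 1947 falls on the same weekday: Wednesday.

Wednesday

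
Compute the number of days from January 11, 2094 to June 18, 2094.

158

January 2094: 31 − 11 = 20 days remain.
Then February 2094 (28), March (31), April (30), May (31): 28 + 31 + 30 + 31 = 120 days.
June 1–18, 2094: 18 days.
Total: 20 + 120 + 18 = 158 days.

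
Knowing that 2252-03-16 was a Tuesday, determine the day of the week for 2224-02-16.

Monday

Count forward from the earlier date (February 16, 2224) to the later (March 16, 2252):
From February 16, 2224 to February 16, 2252: 28 years, of which 7 contain a Feb 29 — 21×365 + 7×366 = 10227 days.
February 2252: 29 − 16 = 13 days remain (2252 is a leap year, so February has 29 days).
March 1–16, 2252: 16 days.
Residual: 29 days.
Total: 10256 days.
10256 mod 7 = 1, so 1 day before Tuesday is Monday.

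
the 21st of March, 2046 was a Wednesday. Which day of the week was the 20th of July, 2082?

From March 21, 2046 to March 21, 2082: 36 years, of which 9 contain a Feb 29 — 27×365 + 9×366 = 13149 days.
March 2082: 31 − 21 = 10 days remain.
Then April (30), May (31), June (30): 30 + 31 + 30 = 91 days.
July 1–20, 2082: 20 days.
Residual: 121 days.
Total: 13270 days.
13270 mod 7 = 5, so 5 days after Wednesday is Monday.

Monday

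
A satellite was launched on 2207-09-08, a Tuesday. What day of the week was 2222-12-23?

From September 8, 2207 to September 8, 2222: 15 years, of which 4 contain a Feb 29 — 11×365 + 4×366 = 5479 days.
September 2222: 30 − 8 = 22 days remain.
Then October (31), November (30): 31 + 30 = 61 days.
December 1–23, 2222: 23 days.
Residual: 106 days.
Total: 5585 days.
5585 mod 7 = 6, so 6 days after Tuesday is Monday.

Monday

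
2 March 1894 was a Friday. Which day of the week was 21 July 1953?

From March 2, 1894 to March 2, 1953: 59 years, of which 14 contain a Feb 29 — 45×365 + 14×366 = 21549 days.
(1900 is not a leap year (divisible by 100 but not 400).)
March 1953: 31 − 2 = 29 days remain.
Then April (30), May (31), June (30): 30 + 31 + 30 = 91 days.
July 1–21, 1953: 21 days.
Residual: 141 days.
Total: 21690 days.
21690 mod 7 = 4, so 4 days after Friday is Tuesday.

Tuesday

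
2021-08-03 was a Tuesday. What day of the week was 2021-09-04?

August 2021: 31 − 3 = 28 days remain.
September 1–4, 2021: 4 days.
Total: 28 + 4 = 32 days.
32 mod 7 = 4, so 4 days after Tuesday is Saturday.

Saturday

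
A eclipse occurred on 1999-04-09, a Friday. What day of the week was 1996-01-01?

Monday

Count forward from the earlier date (January 1, 1996) to the later (April 9, 1999):
Day-of-year of January 1, 1996: 1.
Day-of-year of April 9, 1999: 99.
1996 has 366 days, so 366 − 1 = 365 days remain in 1996.
Full years: 1997: 365; 1998: 365. Sum = 730.
Total: 365 + 730 + 99 = 1194 days.
1194 mod 7 = 4, so 4 days before Friday is Monday.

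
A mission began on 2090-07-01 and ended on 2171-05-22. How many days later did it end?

Day-of-year of July 1, 2090: 182.
Day-of-year of May 22, 2171: 142.
2090 has 365 days, so 365 − 182 = 183 days remain in 2090.
Full years 2091–2170: 61 common + 19 leap = 61×365 + 19×366 = 29219 days.
Total: 183 + 29219 + 142 = 29544 days.

29544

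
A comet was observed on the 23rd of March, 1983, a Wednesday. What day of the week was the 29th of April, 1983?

Friday

March 1983: 31 − 23 = 8 days remain.
April 1–29, 1983: 29 days.
Total: 8 + 29 = 37 days.
37 mod 7 = 2, so 2 days after Wednesday is Friday.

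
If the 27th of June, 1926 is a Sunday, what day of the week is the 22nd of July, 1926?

June 1926: 30 − 27 = 3 days remain.
July 1–22, 1926: 22 days.
Total: 3 + 22 = 25 days.
25 mod 7 = 4, so 4 days after Sunday is Thursday.

Thursday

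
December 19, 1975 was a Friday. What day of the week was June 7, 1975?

Count forward from the earlier date (June 7, 1975) to the later (December 19, 1975):
June 1975: 30 − 7 = 23 days remain.
Then July (31), August (31), September (30), October (31), November (30): 31 + 31 + 30 + 31 + 30 = 153 days.
December 1–19, 1975: 19 days.
Total: 23 + 153 + 19 = 195 days.
195 mod 7 = 6, so 6 days before Friday is Saturday.

Saturday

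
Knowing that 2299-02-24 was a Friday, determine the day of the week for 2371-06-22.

Day-of-year of February 24, 2299: 55.
Day-of-year of June 22, 2371: 173.
2299 has 365 days, so 365 − 55 = 310 days remain in 2299.
Full years 2300–2370: 54 common + 17 leap = 54×365 + 17×366 = 25932 days.
Total: 310 + 25932 + 173 = 26415 days.
26415 mod 7 = 4, so 4 days after Friday is Tuesday.

Tuesday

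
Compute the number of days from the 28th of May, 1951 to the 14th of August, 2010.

21628

Day-of-year of May 28, 1951: 148.
Day-of-year of August 14, 2010: 226.
1951 has 365 days, so 365 − 148 = 217 days remain in 1951.
Full years 1952–2009: 43 common + 15 leap = 43×365 + 15×366 = 21185 days.
Total: 217 + 21185 + 226 = 21628 days.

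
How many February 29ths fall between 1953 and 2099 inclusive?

36

Years divisible by 4: 1956, 1960, …, 2096 — 36 in all.
2000 is divisible by 400, so still leap.
No century exceptions apply. Count: 36.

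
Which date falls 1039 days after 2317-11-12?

2320-09-16

Count 1039 days after November 12, 2317:
November 12, 2317 → November 12, 2318: 365 days.
November 12, 2318 → November 12, 2319: 365 days.
November 2319: 30 − 12 = 18 days remain.
Then 9 full months totalling 275 days.
September 1–16, 2320: 16 days.
Residual: 309 days.
Total: 1039 days.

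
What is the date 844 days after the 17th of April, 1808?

the 9th of August, 1810

Count 844 days after April 17, 1808:
Day-of-year of April 17, 1808: 108.
Day-of-year of August 9, 1810: 221.
1808 has 366 days, so 366 − 108 = 258 days remain in 1808.
Full years: 1809: 365. Sum = 365.
Total: 258 + 365 + 221 = 844 days.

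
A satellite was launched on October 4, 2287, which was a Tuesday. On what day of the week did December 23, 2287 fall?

October 2287: 31 − 4 = 27 days remain.
Then November (30): 30 days.
December 1–23, 2287: 23 days.
Total: 27 + 30 + 23 = 80 days.
80 mod 7 = 3, so 3 days after Tuesday is Friday.

Friday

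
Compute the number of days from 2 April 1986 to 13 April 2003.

Day-of-year of April 2, 1986: 92.
Day-of-year of April 13, 2003: 103.
1986 has 365 days, so 365 − 92 = 273 days remain in 1986.
Full years 1987–2002: 12 common + 4 leap = 12×365 + 4×366 = 5844 days.
Total: 273 + 5844 + 103 = 6220 days.

6220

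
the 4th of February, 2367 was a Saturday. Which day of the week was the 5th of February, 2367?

Sunday

Within February 2367: 5 − 4 = 1 day.
1 mod 7 = 1, so 1 day after Saturday is Sunday.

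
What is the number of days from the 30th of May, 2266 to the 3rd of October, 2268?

Day-of-year of May 30, 2266: 150.
Day-of-year of October 3, 2268: 277.
2266 has 365 days, so 365 − 150 = 215 days remain in 2266.
Full years: 2267: 365. Sum = 365.
Total: 215 + 365 + 277 = 857 days.

857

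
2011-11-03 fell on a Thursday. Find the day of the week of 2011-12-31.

November 2011: 30 − 3 = 27 days remain.
December 1–31, 2011: 31 days.
Total: 27 + 31 = 58 days.
58 mod 7 = 2, so 2 days after Thursday is Saturday.

Saturday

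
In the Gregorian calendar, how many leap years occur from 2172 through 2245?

18

Years divisible by 4: 2172, 2176, …, 2244 — 19 in all.
Of these, 2200 is divisible by 100 but not 400, so not leap.
Leap years: 19 − 1 = 18.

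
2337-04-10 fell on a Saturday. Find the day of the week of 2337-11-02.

Tuesday

April 2337: 30 − 10 = 20 days remain.
Then May (31), June (30), July (31), August (31), September (30), October (31): 31 + 30 + 31 + 31 + 30 + 31 = 184 days.
November 1–2, 2337: 2 days.
Total: 20 + 184 + 2 = 206 days.
206 mod 7 = 3, so 3 days after Saturday is Tuesday.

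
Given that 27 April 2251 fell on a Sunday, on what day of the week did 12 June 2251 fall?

Thursday

April 2251: 30 − 27 = 3 days remain.
Then May (31): 31 days.
June 1–12, 2251: 12 days.
Total: 3 + 31 + 12 = 46 days.
46 mod 7 = 4, so 4 days after Sunday is Thursday.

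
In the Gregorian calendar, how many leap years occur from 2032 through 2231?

Years divisible by 4: 2032, 2036, …, 2228 — 50 in all.
Of these, 2100, 2200 are divisible by 100 but not 400, so not leap.
Leap years: 50 − 2 = 48.

48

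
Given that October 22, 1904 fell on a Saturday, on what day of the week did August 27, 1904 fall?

Saturday

Count forward from the earlier date (August 27, 1904) to the later (October 22, 1904):
August 1904: 31 − 27 = 4 days remain.
Then September (30): 30 days.
October 1–22, 1904: 22 days.
Total: 4 + 30 + 22 = 56 days.
56 is a multiple of 7, so August 27, 1904 falls on the same weekday: Saturday.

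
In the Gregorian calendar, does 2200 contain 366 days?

No

2200 is not a leap year (divisible by 100 but not 400).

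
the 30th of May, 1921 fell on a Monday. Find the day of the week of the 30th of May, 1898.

Monday

Count forward from the earlier date (May 30, 1898) to the later (May 30, 1921):
From May 30, 1898 to May 30, 1921: 23 years, of which 5 contain a Feb 29 — 18×365 + 5×366 = 8400 days.
(1900 is not a leap year (divisible by 100 but not 400).)
Total: 8400 days.
8400 is a multiple of 7, so the 30th of May, 1898 falls on the same weekday: Monday.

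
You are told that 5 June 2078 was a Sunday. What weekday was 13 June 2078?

Monday

Within June 2078: 13 − 5 = 8 days.
8 mod 7 = 1, so 1 day after Sunday is Monday.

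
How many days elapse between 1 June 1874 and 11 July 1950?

From June 1, 1874 to June 1, 1950: 76 years, of which 18 contain a Feb 29 — 58×365 + 18×366 = 27758 days.
(1900 is not a leap year (divisible by 100 but not 400).)
June 1950: 30 − 1 = 29 days remain.
July 1–11, 1950: 11 days.
Residual: 40 days.
Total: 27798 days.

27798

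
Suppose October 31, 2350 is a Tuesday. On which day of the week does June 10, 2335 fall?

Monday

Count forward from the earlier date (June 10, 2335) to the later (October 31, 2350):
Day-of-year of June 10, 2335: 161.
Day-of-year of October 31, 2350: 304.
2335 has 365 days, so 365 − 161 = 204 days remain in 2335.
Full years 2336–2349: 10 common + 4 leap = 10×365 + 4×366 = 5114 days.
Total: 204 + 5114 + 304 = 5622 days.
5622 mod 7 = 1, so 1 day before Tuesday is Monday.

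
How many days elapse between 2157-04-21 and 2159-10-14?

April 2157: 30 − 21 = 9 days remain.
Then 29 full months totalling 883 days.
October 1–14, 2159: 14 days.
Total: 9 + 883 + 14 = 906 days.

906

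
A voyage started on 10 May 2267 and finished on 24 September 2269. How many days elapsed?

May 10, 2267 → May 10, 2268: 366 days (2268 is a leap year).
May 10, 2268 → May 10, 2269: 365 days.
May 2269: 31 − 10 = 21 days remain.
Then June (30), July (31), August (31): 30 + 31 + 31 = 92 days.
September 1–24, 2269: 24 days.
Residual: 137 days.
Total: 868 days.

868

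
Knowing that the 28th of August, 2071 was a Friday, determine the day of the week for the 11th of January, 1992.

Saturday

Count forward from the earlier date (January 11, 1992) to the later (August 28, 2071):
Day-of-year of January 11, 1992: 11.
Day-of-year of August 28, 2071: 240.
1992 has 366 days, so 366 − 11 = 355 days remain in 1992.
Full years 1993–2070: 59 common + 19 leap = 59×365 + 19×366 = 28489 days.
Total: 355 + 28489 + 240 = 29084 days.
29084 mod 7 = 6, so 6 days before Friday is Saturday.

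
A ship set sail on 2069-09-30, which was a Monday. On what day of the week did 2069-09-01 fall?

Sunday

Count forward from the earlier date (September 1, 2069) to the later (September 30, 2069):
Within September 2069: 30 − 1 = 29 days.
29 mod 7 = 1, so 1 day before Monday is Sunday.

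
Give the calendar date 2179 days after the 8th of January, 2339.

the 26th of December, 2344

Count 2179 days after January 8, 2339:
January 8, 2339 → January 8, 2340: 365 days.
January 8, 2340 → January 8, 2341: 366 days (2340 is a leap year).
January 8, 2341 → January 8, 2342: 365 days.
January 8, 2342 → January 8, 2343: 365 days.
January 8, 2343 → January 8, 2344: 365 days.
January 2344: 31 − 8 = 23 days remain.
Then 10 full months totalling 304 days.
December 1–26, 2344: 26 days.
Residual: 353 days.
Total: 2179 days.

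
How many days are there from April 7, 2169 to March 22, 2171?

April 7, 2169 → April 7, 2170: 365 days.
April 2170: 30 − 7 = 23 days remain.
Then 10 full months totalling 304 days.
March 1–22, 2171: 22 days.
Residual: 349 days.
Total: 714 days.

714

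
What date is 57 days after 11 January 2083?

9 March 2083

Count 57 days after January 11, 2083:
January 2083: 31 − 11 = 20 days remain.
Then February 2083 (28): 28 days.
March 1–9, 2083: 9 days.
Total: 20 + 28 + 9 = 57 days.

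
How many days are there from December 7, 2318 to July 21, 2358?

14471

Day-of-year of December 7, 2318: 341.
Day-of-year of July 21, 2358: 202.
2318 has 365 days, so 365 − 341 = 24 days remain in 2318.
Full years 2319–2357: 29 common + 10 leap = 29×365 + 10×366 = 14245 days.
Total: 24 + 14245 + 202 = 14471 days.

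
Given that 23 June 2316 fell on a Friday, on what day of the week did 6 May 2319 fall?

Day-of-year of June 23, 2316: 175.
Day-of-year of May 6, 2319: 126.
2316 has 366 days, so 366 − 175 = 191 days remain in 2316.
Full years: 2317: 365; 2318: 365. Sum = 730.
Total: 191 + 730 + 126 = 1047 days.
1047 mod 7 = 4, so 4 days after Friday is Tuesday.

Tuesday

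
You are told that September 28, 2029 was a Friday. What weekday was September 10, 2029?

Count forward from the earlier date (September 10, 2029) to the later (September 28, 2029):
Within September 2029: 28 − 10 = 18 days.
18 mod 7 = 4, so 4 days before Friday is Monday.

Monday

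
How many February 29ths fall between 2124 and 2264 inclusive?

35

Years divisible by 4: 2124, 2128, …, 2264 — 36 in all.
Of these, 2200 is divisible by 100 but not 400, so not leap.
Leap years: 36 − 1 = 35.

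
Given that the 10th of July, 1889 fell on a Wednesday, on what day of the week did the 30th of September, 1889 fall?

Monday

July 1889: 31 − 10 = 21 days remain.
Then August (31): 31 days.
September 1–30, 1889: 30 days.
Total: 21 + 31 + 30 = 82 days.
82 mod 7 = 5, so 5 days after Wednesday is Monday.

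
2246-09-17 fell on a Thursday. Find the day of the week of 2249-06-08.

Friday

Day-of-year of September 17, 2246: 260.
Day-of-year of June 8, 2249: 159.
2246 has 365 days, so 365 − 260 = 105 days remain in 2246.
Full years: 2247: 365; 2248: 366. Sum = 731.
Total: 105 + 731 + 159 = 995 days.
995 mod 7 = 1, so 1 day after Thursday is Friday.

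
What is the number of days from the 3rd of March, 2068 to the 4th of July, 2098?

Day-of-year of March 3, 2068: 63.
Day-of-year of July 4, 2098: 185.
2068 has 366 days, so 366 − 63 = 303 days remain in 2068.
Full years 2069–2097: 22 common + 7 leap = 22×365 + 7×366 = 10592 days.
Total: 303 + 10592 + 185 = 11080 days.

11080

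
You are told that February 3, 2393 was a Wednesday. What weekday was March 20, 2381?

Friday

Count forward from the earlier date (March 20, 2381) to the later (February 3, 2393):
Day-of-year of March 20, 2381: 79.
Day-of-year of February 3, 2393: 34.
2381 has 365 days, so 365 − 79 = 286 days remain in 2381.
Full years 2382–2392: 8 common + 3 leap = 8×365 + 3×366 = 4018 days.
Total: 286 + 4018 + 34 = 4338 days.
4338 mod 7 = 5, so 5 days before Wednesday is Friday.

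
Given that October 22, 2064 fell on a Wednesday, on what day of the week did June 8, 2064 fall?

Count forward from the earlier date (June 8, 2064) to the later (October 22, 2064):
June 2064: 30 − 8 = 22 days remain.
Then July (31), August (31), September (30): 31 + 31 + 30 = 92 days.
October 1–22, 2064: 22 days.
Total: 22 + 92 + 22 = 136 days.
136 mod 7 = 3, so 3 days before Wednesday is Sunday.

Sunday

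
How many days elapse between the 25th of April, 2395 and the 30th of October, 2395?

April 2395: 30 − 25 = 5 days remain.
Then May (31), June (30), July (31), August (31), September (30): 31 + 30 + 31 + 31 + 30 = 153 days.
October 1–30, 2395: 30 days.
Total: 5 + 153 + 30 = 188 days.

188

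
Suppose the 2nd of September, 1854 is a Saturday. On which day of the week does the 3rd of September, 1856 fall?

September 2, 1854 → September 2, 1855: 365 days.
September 2, 1855 → September 2, 1856: 366 days (1856 is a leap year).
Within September 1856: 3 − 2 = 1 day.
Total: 732 days.
732 mod 7 = 4, so 4 days after Saturday is Wednesday.

Wednesday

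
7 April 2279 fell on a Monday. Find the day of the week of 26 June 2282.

April 7, 2279 → April 7, 2280: 366 days (2280 is a leap year).
April 7, 2280 → April 7, 2281: 365 days.
April 7, 2281 → April 7, 2282: 365 days.
April 2282: 30 − 7 = 23 days remain.
Then May (31): 31 days.
June 1–26, 2282: 26 days.
Residual: 80 days.
Total: 1176 days.
1176 is a multiple of 7, so 26 June 2282 falls on the same weekday: Monday.

Monday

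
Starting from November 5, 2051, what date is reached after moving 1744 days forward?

August 14, 2056

Count 1744 days after November 5, 2051:
Day-of-year of November 5, 2051: 309.
Day-of-year of August 14, 2056: 227.
2051 has 365 days, so 365 − 309 = 56 days remain in 2051.
Full years: 2052: 366; 2053: 365; 2054: 365; 2055: 365. Sum = 1461.
Total: 56 + 1461 + 227 = 1744 days.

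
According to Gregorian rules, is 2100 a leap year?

2100 is not a leap year (divisible by 100 but not 400).

No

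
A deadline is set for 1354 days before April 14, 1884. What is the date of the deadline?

July 30, 1880

Count 1354 days before April 14, 1884:
July 30, 1880 → July 30, 1881: 365 days.
July 30, 1881 → July 30, 1882: 365 days.
July 30, 1882 → July 30, 1883: 365 days.
July 1883: 31 − 30 = 1 day remains.
Then August (31), September (30), October (31), November (30), December (31), January (31), February 1884 (29), March (31): 31 + 30 + 31 + 30 + 31 + 31 + 29 + 31 = 244 days.
April 1–14, 1884: 14 days.
Residual: 259 days.
Total: 1354 days.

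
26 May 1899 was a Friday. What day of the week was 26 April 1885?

Count forward from the earlier date (April 26, 1885) to the later (May 26, 1899):
From April 26, 1885 to April 26, 1899: 14 years, of which 3 contain a Feb 29 — 11×365 + 3×366 = 5113 days.
April 1899: 30 − 26 = 4 days remain.
May 1–26, 1899: 26 days.
Residual: 30 days.
Total: 5143 days.
5143 mod 7 = 5, so 5 days before Friday is Sunday.

Sunday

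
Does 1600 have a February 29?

Yes

1600 is a leap year (divisible by 400).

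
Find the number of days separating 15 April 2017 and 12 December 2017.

241

April 2017: 30 − 15 = 15 days remain.
Then May (31), June (30), July (31), August (31), September (30), October (31), November (30): 31 + 30 + 31 + 31 + 30 + 31 + 30 = 214 days.
December 1–12, 2017: 12 days.
Total: 15 + 214 + 12 = 241 days.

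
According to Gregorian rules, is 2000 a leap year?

Yes

2000 is a leap year (divisible by 400).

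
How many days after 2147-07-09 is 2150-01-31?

937

Day-of-year of July 9, 2147: 190.
Day-of-year of January 31, 2150: 31.
2147 has 365 days, so 365 − 190 = 175 days remain in 2147.
Full years: 2148: 366; 2149: 365. Sum = 731.
Total: 175 + 731 + 31 = 937 days.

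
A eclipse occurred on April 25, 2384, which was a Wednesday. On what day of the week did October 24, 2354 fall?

Sunday

Count forward from the earlier date (October 24, 2354) to the later (April 25, 2384):
Day-of-year of October 24, 2354: 297.
Day-of-year of April 25, 2384: 116.
2354 has 365 days, so 365 − 297 = 68 days remain in 2354.
Full years 2355–2383: 22 common + 7 leap = 22×365 + 7×366 = 10592 days.
Total: 68 + 10592 + 116 = 10776 days.
10776 mod 7 = 3, so 3 days before Wednesday is Sunday.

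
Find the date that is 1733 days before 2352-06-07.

2347-09-09

Count 1733 days before June 7, 2352:
Day-of-year of September 9, 2347: 252.
Day-of-year of June 7, 2352: 159.
2347 has 365 days, so 365 − 252 = 113 days remain in 2347.
Full years: 2348: 366; 2349: 365; 2350: 365; 2351: 365. Sum = 1461.
Total: 113 + 1461 + 159 = 1733 days.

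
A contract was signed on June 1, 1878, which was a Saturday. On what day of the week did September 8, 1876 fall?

Friday

Count forward from the earlier date (September 8, 1876) to the later (June 1, 1878):
Day-of-year of September 8, 1876: 252.
Day-of-year of June 1, 1878: 152.
1876 has 366 days, so 366 − 252 = 114 days remain in 1876.
Full years: 1877: 365. Sum = 365.
Total: 114 + 365 + 152 = 631 days.
631 mod 7 = 1, so 1 day before Saturday is Friday.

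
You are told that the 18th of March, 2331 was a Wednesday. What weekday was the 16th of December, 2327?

Friday

Count forward from the earlier date (December 16, 2327) to the later (March 18, 2331):
December 16, 2327 → December 16, 2328: 366 days (2328 is a leap year).
December 16, 2328 → December 16, 2329: 365 days.
December 16, 2329 → December 16, 2330: 365 days.
December 2330: 31 − 16 = 15 days remain.
Then January (31), February 2331 (28): 31 + 28 = 59 days.
March 1–18, 2331: 18 days.
Residual: 92 days.
Total: 1188 days.
1188 mod 7 = 5, so 5 days before Wednesday is Friday.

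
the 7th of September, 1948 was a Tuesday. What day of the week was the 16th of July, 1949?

Saturday

September 1948: 30 − 7 = 23 days remain.
Then 9 full months totalling 273 days.
July 1–16, 1949: 16 days.
Total: 23 + 273 + 16 = 312 days.
312 mod 7 = 4, so 4 days after Tuesday is Saturday.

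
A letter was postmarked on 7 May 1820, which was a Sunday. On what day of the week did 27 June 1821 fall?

Wednesday

May 7, 1820 → May 7, 1821: 365 days.
May 1821: 31 − 7 = 24 days remain.
June 1–27, 1821: 27 days.
Residual: 51 days.
Total: 416 days.
416 mod 7 = 3, so 3 days after Sunday is Wednesday.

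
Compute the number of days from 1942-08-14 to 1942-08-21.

Within August 1942: 21 − 14 = 7 days.

7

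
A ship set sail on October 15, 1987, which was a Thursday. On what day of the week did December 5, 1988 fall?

Monday

October 15, 1987 → October 15, 1988: 366 days (1988 is a leap year).
October 1988: 31 − 15 = 16 days remain.
Then November (30): 30 days.
December 1–5, 1988: 5 days.
Residual: 51 days.
Total: 417 days.
417 mod 7 = 4, so 4 days after Thursday is Monday.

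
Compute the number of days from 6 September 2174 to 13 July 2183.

From September 6, 2174 to September 6, 2182: 8 years, of which 2 contain a Feb 29 — 6×365 + 2×366 = 2922 days.
September 2182: 30 − 6 = 24 days remain.
Then 9 full months totalling 273 days.
July 1–13, 2183: 13 days.
Residual: 310 days.
Total: 3232 days.

3232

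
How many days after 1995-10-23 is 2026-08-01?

From October 23, 1995 to October 23, 2025: 30 years, of which 8 contain a Feb 29 — 22×365 + 8×366 = 10958 days.
(2000 is a leap year (divisible by 400).)
October 2025: 31 − 23 = 8 days remain.
Then 9 full months totalling 273 days.
August 1, 2026: 1 day.
Residual: 282 days.
Total: 11240 days.

11240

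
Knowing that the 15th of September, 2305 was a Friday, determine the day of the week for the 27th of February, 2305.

Count forward from the earlier date (February 27, 2305) to the later (September 15, 2305):
February 2305: 28 − 27 = 1 day remains (2305 is not a leap year, so February has 28 days).
Then March (31), April (30), May (31), June (30), July (31), August (31): 31 + 30 + 31 + 30 + 31 + 31 = 184 days.
September 1–15, 2305: 15 days.
Total: 1 + 184 + 15 = 200 days.
200 mod 7 = 4, so 4 days before Friday is Monday.

Monday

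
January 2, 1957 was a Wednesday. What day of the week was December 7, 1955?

Count forward from the earlier date (December 7, 1955) to the later (January 2, 1957):
December 7, 1955 → December 7, 1956: 366 days (1956 is a leap year).
December 1956: 31 − 7 = 24 days remain.
January 1–2, 1957: 2 days.
Residual: 26 days.
Total: 392 days.
392 is a multiple of 7, so December 7, 1955 falls on the same weekday: Wednesday.

Wednesday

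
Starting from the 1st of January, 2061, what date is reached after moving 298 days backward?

the 9th of March, 2060

Count 298 days before January 1, 2061:
March 2060: 31 − 9 = 22 days remain.
Then 9 full months totalling 275 days.
January 1, 2061: 1 day.
Residual: 298 days.
Total: 298 days.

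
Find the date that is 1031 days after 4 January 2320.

31 October 2322

Count 1031 days after January 4, 2320:
January 4, 2320 → January 4, 2321: 366 days (2320 is a leap year).
January 4, 2321 → January 4, 2322: 365 days.
January 2322: 31 − 4 = 27 days remain.
Then February 2322 (28), March (31), April (30), May (31), June (30), July (31), August (31), September (30): 28 + 31 + 30 + 31 + 30 + 31 + 31 + 30 = 242 days.
October 1–31, 2322: 31 days.
Residual: 300 days.
Total: 1031 days.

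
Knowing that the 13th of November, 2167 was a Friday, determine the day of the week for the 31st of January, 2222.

Day-of-year of November 13, 2167: 317.
Day-of-year of January 31, 2222: 31.
2167 has 365 days, so 365 − 317 = 48 days remain in 2167.
Full years 2168–2221: 41 common + 13 leap = 41×365 + 13×366 = 19723 days.
Total: 48 + 19723 + 31 = 19802 days.
19802 mod 7 = 6, so 6 days after Friday is Thursday.

Thursday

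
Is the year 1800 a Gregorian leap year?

1800 is not a leap year (divisible by 100 but not 400).

No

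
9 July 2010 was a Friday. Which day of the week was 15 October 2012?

Monday

Day-of-year of July 9, 2010: 190.
Day-of-year of October 15, 2012: 289.
2010 has 365 days, so 365 − 190 = 175 days remain in 2010.
Full years: 2011: 365. Sum = 365.
Total: 175 + 365 + 289 = 829 days.
829 mod 7 = 3, so 3 days after Friday is Monday.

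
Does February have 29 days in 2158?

2158 is not a leap year.

No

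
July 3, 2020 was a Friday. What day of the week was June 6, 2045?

Day-of-year of July 3, 2020: 185.
Day-of-year of June 6, 2045: 157.
2020 has 366 days, so 366 − 185 = 181 days remain in 2020.
Full years 2021–2044: 18 common + 6 leap = 18×365 + 6×366 = 8766 days.
Total: 181 + 8766 + 157 = 9104 days.
9104 mod 7 = 4, so 4 days after Friday is Tuesday.

Tuesday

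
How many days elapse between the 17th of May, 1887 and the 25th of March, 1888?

May 1887: 31 − 17 = 14 days remain.
Then 9 full months totalling 274 days.
March 1–25, 1888: 25 days.
Residual: 313 days.
Total: 313 days.

313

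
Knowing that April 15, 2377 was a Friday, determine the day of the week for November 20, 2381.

Friday

Day-of-year of April 15, 2377: 105.
Day-of-year of November 20, 2381: 324.
2377 has 365 days, so 365 − 105 = 260 days remain in 2377.
Full years: 2378: 365; 2379: 365; 2380: 366. Sum = 1096.
Total: 260 + 1096 + 324 = 1680 days.
1680 is a multiple of 7, so November 20, 2381 falls on the same weekday: Friday.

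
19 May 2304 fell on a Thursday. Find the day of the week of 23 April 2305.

Sunday

May 2304: 31 − 19 = 12 days remain.
Then 10 full months totalling 304 days.
April 1–23, 2305: 23 days.
Total: 12 + 304 + 23 = 339 days.
339 mod 7 = 3, so 3 days after Thursday is Sunday.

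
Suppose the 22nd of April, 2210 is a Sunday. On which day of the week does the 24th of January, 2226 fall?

Tuesday

From April 22, 2210 to April 22, 2225: 15 years, of which 4 contain a Feb 29 — 11×365 + 4×366 = 5479 days.
April 2225: 30 − 22 = 8 days remain.
Then May (31), June (30), July (31), August (31), September (30), October (31), November (30), December (31): 31 + 30 + 31 + 31 + 30 + 31 + 30 + 31 = 245 days.
January 1–24, 2226: 24 days.
Residual: 277 days.
Total: 5756 days.
5756 mod 7 = 2, so 2 days after Sunday is Tuesday.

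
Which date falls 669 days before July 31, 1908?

October 1, 1906

Count 669 days before July 31, 1908:
Day-of-year of October 1, 1906: 274.
Day-of-year of July 31, 1908: 213.
1906 has 365 days, so 365 − 274 = 91 days remain in 1906.
Full years: 1907: 365. Sum = 365.
Total: 91 + 365 + 213 = 669 days.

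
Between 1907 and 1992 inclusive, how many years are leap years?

22

Years divisible by 4: 1908, 1912, …, 1992 — 22 in all.
No century exceptions apply. Count: 22.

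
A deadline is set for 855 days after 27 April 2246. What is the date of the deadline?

29 August 2248

Count 855 days after April 27, 2246:
April 27, 2246 → April 27, 2247: 365 days.
April 27, 2247 → April 27, 2248: 366 days (2248 is a leap year).
April 2248: 30 − 27 = 3 days remain.
Then May (31), June (30), July (31): 31 + 30 + 31 = 92 days.
August 1–29, 2248: 29 days.
Residual: 124 days.
Total: 855 days.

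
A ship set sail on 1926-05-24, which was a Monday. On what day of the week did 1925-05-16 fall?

Saturday

Count forward from the earlier date (May 16, 1925) to the later (May 24, 1926):
May 1925: 31 − 16 = 15 days remain.
Then 11 full months totalling 334 days.
May 1–24, 1926: 24 days.
Total: 15 + 334 + 24 = 373 days.
373 mod 7 = 2, so 2 days before Monday is Saturday.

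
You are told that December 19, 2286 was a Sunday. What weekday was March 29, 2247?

Count forward from the earlier date (March 29, 2247) to the later (December 19, 2286):
Day-of-year of March 29, 2247: 88.
Day-of-year of December 19, 2286: 353.
2247 has 365 days, so 365 − 88 = 277 days remain in 2247.
Full years 2248–2285: 28 common + 10 leap = 28×365 + 10×366 = 13880 days.
Total: 277 + 13880 + 353 = 14510 days.
14510 mod 7 = 6, so 6 days before Sunday is Monday.

Monday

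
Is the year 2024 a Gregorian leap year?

2024 is a leap year.

Yes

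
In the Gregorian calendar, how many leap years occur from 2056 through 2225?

Years divisible by 4: 2056, 2060, …, 2224 — 43 in all.
Of these, 2100, 2200 are divisible by 100 but not 400, so not leap.
Leap years: 43 − 2 = 41.

41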